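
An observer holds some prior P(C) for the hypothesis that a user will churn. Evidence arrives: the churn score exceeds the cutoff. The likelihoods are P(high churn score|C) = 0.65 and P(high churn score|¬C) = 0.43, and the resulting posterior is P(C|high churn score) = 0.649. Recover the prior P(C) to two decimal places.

In odds form, posterior odds = prior odds × likelihood ratio, so prior odds = posterior odds ÷ LR.
Posterior odds = 0.649/(1−0.649) = 1.8490. LR = 0.65/0.43 = 1.5116.
Prior odds = 1.8490/1.5116 = 1.2232, so P(C) = 1.2232/(1+1.2232) ≈ 0.55.

P(C) = 0.55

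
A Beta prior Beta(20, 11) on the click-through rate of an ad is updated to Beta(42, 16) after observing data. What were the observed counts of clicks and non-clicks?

22 clicks and 5 non-clicks

A Beta(α, β) prior with s successes and f failures in binomial data gives a Beta(α+s, β+f) posterior.
So s = 42 − 20 = 22 and f = 16 − 11 = 5.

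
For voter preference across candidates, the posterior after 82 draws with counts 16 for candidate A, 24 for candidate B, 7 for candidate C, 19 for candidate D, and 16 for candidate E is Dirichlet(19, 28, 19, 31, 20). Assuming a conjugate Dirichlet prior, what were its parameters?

Dirichlet(3, 4, 12, 12, 4)

For a Dirichlet(α) prior with multinomial counts c, the posterior is Dirichlet(α + c) componentwise.
Subtract each count from the matching posterior parameter: 19−16=3, 28−24=4, 19−7=12, 31−19=12, 20−16=4.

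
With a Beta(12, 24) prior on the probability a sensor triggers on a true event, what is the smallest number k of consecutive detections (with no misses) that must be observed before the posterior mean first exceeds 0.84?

After k detections and 0 misses the posterior is Beta(12+k, 24), with mean (12+k)/(12+24+k).
Set (12+k)/(36+k) > 0.84 and solve: k > (0.84·36 − 12)/(1 − 0.84) = 114.000.
The smallest integer exceeding 114.000 is 115, and checking k=115: (127)/(151) = 0.8411 > 0.84.

k = 115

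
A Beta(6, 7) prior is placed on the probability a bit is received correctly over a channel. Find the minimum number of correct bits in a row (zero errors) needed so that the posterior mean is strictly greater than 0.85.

k = 34

After k correct bits and 0 errors the posterior is Beta(6+k, 7), with mean (6+k)/(6+7+k).
Set (6+k)/(13+k) > 0.85 and solve: k > (0.85·13 − 6)/(1 − 0.85) = 33.667.
The smallest integer exceeding 33.667 is 34.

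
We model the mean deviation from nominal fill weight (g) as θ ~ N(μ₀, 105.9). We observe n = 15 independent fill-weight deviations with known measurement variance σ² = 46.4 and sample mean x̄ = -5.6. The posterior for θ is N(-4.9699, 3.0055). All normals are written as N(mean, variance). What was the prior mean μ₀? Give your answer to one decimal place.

μ₀ = 16.6

With known observation variance, the Normal–Normal posterior has precision τ_n = τ₀ + n/σ² and mean μ_n = (τ₀μ₀ + (n/σ²)x̄)/τ_n.
Here τ₀ = 1/105.9 = 0.009443 and τ_data = 15/46.4 = 0.323276, so τ_n = 0.332719.
Rearranging for μ₀: μ₀ = (μ_n·τ_n − τ_data·x̄)/τ₀ = (-4.9699·0.332719 − 0.323276·-5.6) / 0.009443 = 0.156765/0.009443 ≈ 16.6.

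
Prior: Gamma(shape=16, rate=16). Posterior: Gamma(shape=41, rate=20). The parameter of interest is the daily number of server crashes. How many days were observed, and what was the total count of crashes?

n = 4 days with total 25 crashes

Gamma–Poisson conjugacy: posterior shape = α + Σxᵢ, posterior rate = β + n.
Matching: Σxᵢ = 41 − 16 = 25 and n = 20 − 16 = 4.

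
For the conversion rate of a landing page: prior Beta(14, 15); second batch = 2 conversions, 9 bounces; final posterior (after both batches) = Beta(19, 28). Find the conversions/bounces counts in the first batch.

3 conversions and 4 bounces

Because Beta–binomial updating is additive in the counts, the combined data contributed (α_post−α_prior, β_post−β_prior) successes and failures.
Total across both batches: 19−14=5 conversions, 28−15=13 bounces.
Subtract the second batch: 5−2=3 conversions and 13−9=4 bounces.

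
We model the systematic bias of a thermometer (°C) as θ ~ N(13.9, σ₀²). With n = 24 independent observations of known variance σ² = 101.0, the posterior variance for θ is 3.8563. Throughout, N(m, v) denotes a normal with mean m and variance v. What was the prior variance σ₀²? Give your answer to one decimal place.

For the Normal–Normal model with known σ², precisions add: τ_n = τ₀ + n/σ².
So 1/σ₀² = 1/3.8563 − 24/101.0 = 0.259316 − 0.237624 = 0.021692.
Hence σ₀² = 1/0.021692 ≈ 46.1.

σ₀² = 46.1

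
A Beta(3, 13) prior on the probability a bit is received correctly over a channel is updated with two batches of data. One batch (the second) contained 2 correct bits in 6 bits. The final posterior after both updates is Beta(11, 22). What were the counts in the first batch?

6 correct bits and 5 errors

Sequential conjugate updates are equivalent to a single update on the pooled data, so total successes = posterior α − prior α and total failures = posterior β − prior β.
Total across both batches: 11−3=8 correct bits, 22−13=9 errors.
Subtract the second batch: 8−2=6 correct bits and 9−4=5 errors.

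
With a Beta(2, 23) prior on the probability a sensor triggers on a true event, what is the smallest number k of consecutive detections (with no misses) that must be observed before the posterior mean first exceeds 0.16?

After k detections and 0 misses the posterior is Beta(2+k, 23), with mean (2+k)/(2+23+k).
Set (2+k)/(25+k) > 0.16 and solve: k > (0.16·25 − 2)/(1 − 0.16) = 2.381.
The smallest integer exceeding 2.381 is 3, and checking k=3: (5)/(28) = 0.1786 > 0.16.

k = 3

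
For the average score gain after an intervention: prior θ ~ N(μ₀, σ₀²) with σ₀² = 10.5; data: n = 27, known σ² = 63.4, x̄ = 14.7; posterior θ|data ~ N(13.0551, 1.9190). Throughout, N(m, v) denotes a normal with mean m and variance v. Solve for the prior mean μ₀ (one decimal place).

The posterior mean is a precision-weighted average: μ_n = (τ₀μ₀ + τ_data·x̄)/(τ₀+τ_data), with τ₀=1/σ₀² and τ_data=n/σ².
Here τ₀ = 1/10.5 = 0.095238 and τ_data = 27/63.4 = 0.425868, so τ_n = 0.521106.
Rearranging for μ₀: μ₀ = (μ_n·τ_n − τ_data·x̄)/τ₀ = (13.0551·0.521106 − 0.425868·14.7) / 0.095238 = 0.542831/0.095238 ≈ 5.7.

μ₀ = 5.7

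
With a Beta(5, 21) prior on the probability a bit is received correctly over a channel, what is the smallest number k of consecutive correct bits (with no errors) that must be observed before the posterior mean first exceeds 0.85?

k = 115

After k correct bits and 0 errors the posterior is Beta(5+k, 21), with mean (5+k)/(5+21+k).
Set (5+k)/(26+k) > 0.85 and solve: k > (0.85·26 − 5)/(1 − 0.85) = 114.000.
The smallest integer exceeding 114.000 is 115.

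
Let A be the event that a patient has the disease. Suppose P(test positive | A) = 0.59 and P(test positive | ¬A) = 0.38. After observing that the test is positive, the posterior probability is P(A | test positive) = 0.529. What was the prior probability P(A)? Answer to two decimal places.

P(A) = 0.42

Bayes' rule in odds form gives O(A|E) = O(A)·[P(E|A)/P(E|¬A)], hence O(A) = O(A|E)/LR.
Posterior odds = 0.529/(1−0.529) = 1.1231. LR = 0.59/0.38 = 1.5526.
Prior odds = 1.1231/1.5526 = 0.7234, so P(A) = 0.7234/(1+0.7234) ≈ 0.42.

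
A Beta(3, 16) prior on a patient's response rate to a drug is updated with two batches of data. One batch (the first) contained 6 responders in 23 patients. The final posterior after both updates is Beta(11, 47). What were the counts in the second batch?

2 responders and 14 non-responders

Sequential conjugate updates are equivalent to a single update on the pooled data, so total successes = posterior α − prior α and total failures = posterior β − prior β.
Total across both batches: 11−3=8 responders, 47−16=31 non-responders.
Subtract the first batch: 8−6=2 responders and 31−17=14 non-responders.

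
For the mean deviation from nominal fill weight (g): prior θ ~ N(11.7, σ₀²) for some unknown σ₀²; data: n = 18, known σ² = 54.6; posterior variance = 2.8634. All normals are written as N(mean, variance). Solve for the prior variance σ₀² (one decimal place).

σ₀² = 51.1

Posterior precision equals prior precision plus data precision: 1/σ_n² = 1/σ₀² + n/σ².
So 1/σ₀² = 1/2.8634 − 18/54.6 = 0.349235 − 0.329670 = 0.019565.
Hence σ₀² = 1/0.019565 ≈ 51.1.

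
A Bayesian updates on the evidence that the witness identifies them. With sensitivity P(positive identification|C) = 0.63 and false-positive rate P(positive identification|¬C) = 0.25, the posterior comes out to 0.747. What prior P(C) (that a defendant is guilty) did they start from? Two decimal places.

P(C) = 0.54

Bayes' rule in odds form gives O(C|E) = O(C)·[P(E|C)/P(E|¬C)], hence O(C) = O(C|E)/LR.
Posterior odds = 0.747/(1−0.747) = 2.9526. LR = 0.63/0.25 = 2.5200.
Prior odds = 2.9526/2.5200 = 1.1717, so P(C) = 1.1717/(1+1.1717) ≈ 0.54.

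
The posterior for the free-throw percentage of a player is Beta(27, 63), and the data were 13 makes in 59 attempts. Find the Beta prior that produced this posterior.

Beta is conjugate to the binomial likelihood: posterior = Beta(a+s, b+f).
So a = 27 − 13 = 14 and b = 63 − 46 = 17.

Beta(14, 17)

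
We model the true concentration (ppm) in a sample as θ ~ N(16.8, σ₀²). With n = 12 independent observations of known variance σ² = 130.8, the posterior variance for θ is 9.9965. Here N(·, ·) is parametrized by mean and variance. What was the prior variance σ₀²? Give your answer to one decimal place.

Posterior precision equals prior precision plus data precision: 1/σ_n² = 1/σ₀² + n/σ².
So 1/σ₀² = 1/9.9965 − 12/130.8 = 0.100035 − 0.091743 = 0.008292.
Hence σ₀² = 1/0.008292 ≈ 120.6.

σ₀² = 120.6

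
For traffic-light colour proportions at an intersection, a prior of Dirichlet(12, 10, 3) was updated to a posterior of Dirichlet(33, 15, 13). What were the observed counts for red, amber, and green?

For a Dirichlet(α) prior with multinomial counts c, the posterior is Dirichlet(α + c) componentwise.
Counts are posterior − prior componentwise: 33−12=21, 15−10=5, 13−3=10.

counts (21, 5, 10)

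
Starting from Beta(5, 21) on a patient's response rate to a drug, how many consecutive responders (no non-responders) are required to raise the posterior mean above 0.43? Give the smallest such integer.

After k responders and 0 non-responders the posterior is Beta(5+k, 21), with mean (5+k)/(5+21+k).
Set (5+k)/(26+k) > 0.43 and solve: k > (0.43·26 − 5)/(1 − 0.43) = 10.842.
The smallest integer exceeding 10.842 is 11.

k = 11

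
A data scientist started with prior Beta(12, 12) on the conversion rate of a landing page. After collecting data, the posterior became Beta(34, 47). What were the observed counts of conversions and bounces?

A Beta(a, b) prior with s successes and f failures in binomial data gives a Beta(a+s, b+f) posterior.
Match parameters: s=34−12=22, f=47−12=35.

22 conversions and 35 bounces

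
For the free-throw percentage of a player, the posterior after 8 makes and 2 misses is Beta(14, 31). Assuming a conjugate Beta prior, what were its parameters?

A Beta(α, β) prior with s successes and f failures in binomial data gives a Beta(α+s, β+f) posterior.
Subtract the data counts: 14−8=6, 31−2=29.

Beta(6, 29)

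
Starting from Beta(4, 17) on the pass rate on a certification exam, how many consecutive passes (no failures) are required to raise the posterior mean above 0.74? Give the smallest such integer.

After k passes and 0 failures the posterior is Beta(4+k, 17), with mean (4+k)/(4+17+k).
Set (4+k)/(21+k) > 0.74 and solve: k > (0.74·21 − 4)/(1 − 0.74) = 44.385.
The smallest integer exceeding 44.385 is 45.

k = 45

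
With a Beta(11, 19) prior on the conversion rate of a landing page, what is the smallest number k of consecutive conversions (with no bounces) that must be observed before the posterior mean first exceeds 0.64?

After k conversions and 0 bounces the posterior is Beta(11+k, 19), with mean (11+k)/(11+19+k).
Set (11+k)/(30+k) > 0.64 and solve: k > (0.64·30 − 11)/(1 − 0.64) = 22.778.
The smallest integer exceeding 22.778 is 23.

k = 23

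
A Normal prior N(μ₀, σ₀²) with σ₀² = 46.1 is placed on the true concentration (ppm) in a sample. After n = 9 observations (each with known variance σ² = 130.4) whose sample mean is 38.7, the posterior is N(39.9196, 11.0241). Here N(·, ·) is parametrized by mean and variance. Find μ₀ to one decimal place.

μ₀ = 43.8

The posterior mean is a precision-weighted average: μ_n = (τ₀μ₀ + τ_data·x̄)/(τ₀+τ_data), with τ₀=1/σ₀² and τ_data=n/σ².
Here τ₀ = 1/46.1 = 0.021692 and τ_data = 9/130.4 = 0.069018, so τ_n = 0.090710.
Rearranging for μ₀: μ₀ = (μ_n·τ_n − τ_data·x̄)/τ₀ = (39.9196·0.090710 − 0.069018·38.7) / 0.021692 = 0.950110/0.021692 ≈ 43.8.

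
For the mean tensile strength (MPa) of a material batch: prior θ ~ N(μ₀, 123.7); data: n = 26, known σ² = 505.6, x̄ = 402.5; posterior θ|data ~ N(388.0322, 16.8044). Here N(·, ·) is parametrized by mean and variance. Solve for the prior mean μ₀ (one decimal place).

μ₀ = 296.0

With known observation variance, the Normal–Normal posterior has precision τ_n = τ₀ + n/σ² and mean μ_n = (τ₀μ₀ + (n/σ²)x̄)/τ_n.
Here τ₀ = 1/123.7 = 0.008084 and τ_data = 26/505.6 = 0.051424, so τ_n = 0.059508.
Rearranging for μ₀: μ₀ = (μ_n·τ_n − τ_data·x̄)/τ₀ = (388.0322·0.059508 − 0.051424·402.5) / 0.008084 = 2.392860/0.008084 ≈ 296.0.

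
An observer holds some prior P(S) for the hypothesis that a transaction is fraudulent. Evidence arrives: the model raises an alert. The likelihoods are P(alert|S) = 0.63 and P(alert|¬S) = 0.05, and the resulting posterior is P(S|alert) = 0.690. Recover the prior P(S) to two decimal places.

P(S) = 0.15

Bayes' rule in odds form gives O(S|E) = O(S)·[P(E|S)/P(E|¬S)], hence O(S) = O(S|E)/LR.
Posterior odds = 0.690/(1−0.690) = 2.2258. LR = 0.63/0.05 = 12.6000.
Prior odds = 2.2258/12.6000 = 0.1767, so P(S) = 0.1767/(1+0.1767) ≈ 0.15.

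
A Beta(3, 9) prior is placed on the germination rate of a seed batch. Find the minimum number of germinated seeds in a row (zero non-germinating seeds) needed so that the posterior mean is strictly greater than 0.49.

After k germinated seeds and 0 non-germinating seeds the posterior is Beta(3+k, 9), with mean (3+k)/(3+9+k).
Set (3+k)/(12+k) > 0.49 and solve: k > (0.49·12 − 3)/(1 − 0.49) = 5.647.
The smallest integer exceeding 5.647 is 6, and checking k=6: (9)/(18) = 0.5000 > 0.49.

k = 6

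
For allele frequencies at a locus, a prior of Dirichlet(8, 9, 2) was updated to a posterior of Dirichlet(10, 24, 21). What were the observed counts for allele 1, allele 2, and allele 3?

counts (2, 15, 19)

For a Dirichlet(α) prior with multinomial counts c, the posterior is Dirichlet(α + c) componentwise.
Counts are posterior − prior componentwise: 10−8=2, 24−9=15, 21−2=19.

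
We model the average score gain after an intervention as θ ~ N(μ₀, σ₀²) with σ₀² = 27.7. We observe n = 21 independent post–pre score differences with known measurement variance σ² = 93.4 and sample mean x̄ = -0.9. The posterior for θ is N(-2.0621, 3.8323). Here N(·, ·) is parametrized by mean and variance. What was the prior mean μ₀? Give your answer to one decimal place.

μ₀ = -9.3

With known observation variance, the Normal–Normal posterior has precision τ_n = τ₀ + n/σ² and mean μ_n = (τ₀μ₀ + (n/σ²)x̄)/τ_n.
Here τ₀ = 1/27.7 = 0.036101 and τ_data = 21/93.4 = 0.224839, so τ_n = 0.260940.
Rearranging for μ₀: μ₀ = (μ_n·τ_n − τ_data·x̄)/τ₀ = (-2.0621·0.260940 − 0.224839·-0.9) / 0.036101 = -0.335729/0.036101 ≈ -9.3.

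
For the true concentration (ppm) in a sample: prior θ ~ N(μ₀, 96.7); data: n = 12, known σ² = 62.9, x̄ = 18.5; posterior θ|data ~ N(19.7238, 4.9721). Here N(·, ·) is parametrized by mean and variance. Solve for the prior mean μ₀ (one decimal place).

The posterior mean is a precision-weighted average: μ_n = (τ₀μ₀ + τ_data·x̄)/(τ₀+τ_data), with τ₀=1/σ₀² and τ_data=n/σ².
Here τ₀ = 1/96.7 = 0.010341 and τ_data = 12/62.9 = 0.190779, so τ_n = 0.201120.
Rearranging for μ₀: μ₀ = (μ_n·τ_n − τ_data·x̄)/τ₀ = (19.7238·0.201120 − 0.190779·18.5) / 0.010341 = 0.437439/0.010341 ≈ 42.3.

μ₀ = 42.3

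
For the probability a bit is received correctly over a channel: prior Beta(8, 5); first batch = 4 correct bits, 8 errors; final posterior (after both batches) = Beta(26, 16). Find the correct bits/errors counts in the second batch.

14 correct bits and 3 errors

Because Beta–binomial updating is additive in the counts, the combined data contributed (α_post−α_prior, β_post−β_prior) successes and failures.
Total across both batches: 26−8=18 correct bits, 16−5=11 errors.
Subtract the first batch: 18−4=14 correct bits and 11−8=3 errors.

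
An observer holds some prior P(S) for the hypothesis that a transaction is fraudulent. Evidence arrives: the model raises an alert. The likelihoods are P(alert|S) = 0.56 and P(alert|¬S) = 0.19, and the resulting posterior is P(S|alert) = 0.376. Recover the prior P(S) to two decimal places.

In odds form, posterior odds = prior odds × likelihood ratio, so prior odds = posterior odds ÷ LR.
Posterior odds = 0.376/(1−0.376) = 0.6026. LR = 0.56/0.19 = 2.9474.
Prior odds = 0.6026/2.9474 = 0.2045, so P(S) = 0.2045/(1+0.2045) ≈ 0.17.

P(S) = 0.17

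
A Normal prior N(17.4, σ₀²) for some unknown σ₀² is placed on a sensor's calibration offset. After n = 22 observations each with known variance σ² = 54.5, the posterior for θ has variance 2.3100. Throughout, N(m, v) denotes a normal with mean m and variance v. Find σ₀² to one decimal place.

σ₀² = 34.2

For the Normal–Normal model with known σ², precisions add: τ_n = τ₀ + n/σ².
So 1/σ₀² = 1/2.3100 − 22/54.5 = 0.432900 − 0.403670 = 0.029230.
Hence σ₀² = 1/0.029230 ≈ 34.2.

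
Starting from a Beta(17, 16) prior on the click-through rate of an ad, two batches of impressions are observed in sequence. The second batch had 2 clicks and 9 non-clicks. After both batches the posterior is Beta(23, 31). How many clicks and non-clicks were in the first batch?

Because Beta–binomial updating is additive in the counts, the combined data contributed (α_post−α_prior, β_post−β_prior) successes and failures.
Total across both batches: 23−17=6 clicks, 31−16=15 non-clicks.
Subtract the second batch: 6−2=4 clicks and 15−9=6 non-clicks.

4 clicks and 6 non-clicks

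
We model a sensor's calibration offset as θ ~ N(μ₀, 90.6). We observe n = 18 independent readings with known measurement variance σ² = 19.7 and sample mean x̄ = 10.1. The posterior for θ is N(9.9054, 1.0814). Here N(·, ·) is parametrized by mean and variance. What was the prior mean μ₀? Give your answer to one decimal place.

The posterior mean is a precision-weighted average: μ_n = (τ₀μ₀ + τ_data·x̄)/(τ₀+τ_data), with τ₀=1/σ₀² and τ_data=n/σ².
Here τ₀ = 1/90.6 = 0.011038 and τ_data = 18/19.7 = 0.913706, so τ_n = 0.924744.
Rearranging for μ₀: μ₀ = (μ_n·τ_n − τ_data·x̄)/τ₀ = (9.9054·0.924744 − 0.913706·10.1) / 0.011038 = -0.068471/0.011038 ≈ -6.2.

μ₀ = -6.2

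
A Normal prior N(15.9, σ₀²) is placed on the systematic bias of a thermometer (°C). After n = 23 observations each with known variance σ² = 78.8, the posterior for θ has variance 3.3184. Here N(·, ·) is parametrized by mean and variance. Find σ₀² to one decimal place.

Posterior precision equals prior precision plus data precision: 1/σ_n² = 1/σ₀² + n/σ².
So 1/σ₀² = 1/3.3184 − 23/78.8 = 0.301350 − 0.291878 = 0.009472.
Hence σ₀² = 1/0.009472 ≈ 105.6.

σ₀² = 105.6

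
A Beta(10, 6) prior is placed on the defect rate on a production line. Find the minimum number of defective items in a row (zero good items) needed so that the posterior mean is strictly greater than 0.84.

After k defective items and 0 good items the posterior is Beta(10+k, 6), with mean (10+k)/(10+6+k).
Set (10+k)/(16+k) > 0.84 and solve: k > (0.84·16 − 10)/(1 − 0.84) = 21.500.
The smallest integer exceeding 21.500 is 22, and checking k=22: (32)/(38) = 0.8421 > 0.84.

k = 22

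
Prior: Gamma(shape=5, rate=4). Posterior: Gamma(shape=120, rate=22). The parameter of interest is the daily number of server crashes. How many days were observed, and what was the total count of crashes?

n = 18 days with total 115 crashes

Gamma–Poisson conjugacy: posterior shape = α + Σxᵢ, posterior rate = β + n.
Matching: Σxᵢ = 120 − 5 = 115 and n = 22 − 4 = 18.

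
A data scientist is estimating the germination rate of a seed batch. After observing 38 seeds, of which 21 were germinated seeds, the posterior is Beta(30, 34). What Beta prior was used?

Beta(9, 17)

Under Beta–binomial conjugacy the posterior parameters are (α+s, β+f).
Subtract the data counts: 30−21=9, 34−17=17.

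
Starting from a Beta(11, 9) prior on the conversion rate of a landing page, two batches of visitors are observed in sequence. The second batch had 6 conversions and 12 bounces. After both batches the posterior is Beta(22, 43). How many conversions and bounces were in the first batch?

5 conversions and 22 bounces

Because Beta–binomial updating is additive in the counts, the combined data contributed (α_post−α_prior, β_post−β_prior) successes and failures.
Total across both batches: 22−11=11 conversions, 43−9=34 bounces.
Subtract the second batch: 11−6=5 conversions and 34−12=22 bounces.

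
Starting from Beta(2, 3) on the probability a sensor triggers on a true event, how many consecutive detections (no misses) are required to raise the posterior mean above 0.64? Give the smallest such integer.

k = 4

After k detections and 0 misses the posterior is Beta(2+k, 3), with mean (2+k)/(2+3+k).
Set (2+k)/(5+k) > 0.64 and solve: k > (0.64·5 − 2)/(1 − 0.64) = 3.333.
The smallest integer exceeding 3.333 is 4, and checking k=4: (6)/(9) = 0.6667 > 0.64.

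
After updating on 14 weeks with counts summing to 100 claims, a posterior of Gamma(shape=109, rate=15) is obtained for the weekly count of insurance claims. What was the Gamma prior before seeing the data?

A Gamma(α, β) prior (rate parametrization) on a Poisson rate with n observations summing to S gives posterior Gamma(α+S, β+n).
So α = 109 − 100 = 9 and β = 15 − 14 = 1.

Gamma(shape=9, rate=1)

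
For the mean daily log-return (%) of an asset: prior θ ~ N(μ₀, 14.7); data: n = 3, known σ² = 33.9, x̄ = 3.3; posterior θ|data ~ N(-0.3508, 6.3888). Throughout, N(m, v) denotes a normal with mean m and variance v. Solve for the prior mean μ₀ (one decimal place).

μ₀ = -5.1

The posterior mean is a precision-weighted average: μ_n = (τ₀μ₀ + τ_data·x̄)/(τ₀+τ_data), with τ₀=1/σ₀² and τ_data=n/σ².
Here τ₀ = 1/14.7 = 0.068027 and τ_data = 3/33.9 = 0.088496, so τ_n = 0.156523.
Rearranging for μ₀: μ₀ = (μ_n·τ_n − τ_data·x̄)/τ₀ = (-0.3508·0.156523 − 0.088496·3.3) / 0.068027 = -0.346945/0.068027 ≈ -5.1.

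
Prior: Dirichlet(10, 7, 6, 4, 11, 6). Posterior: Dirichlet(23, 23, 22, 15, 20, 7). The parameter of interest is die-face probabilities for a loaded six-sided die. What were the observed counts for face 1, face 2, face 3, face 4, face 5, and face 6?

For a Dirichlet(α) prior with multinomial counts c, the posterior is Dirichlet(α + c) componentwise.
Counts are posterior − prior componentwise: 23−10=13, 23−7=16, 22−6=16, 15−4=11, 20−11=9, 7−6=1.

counts (13, 16, 16, 11, 9, 1)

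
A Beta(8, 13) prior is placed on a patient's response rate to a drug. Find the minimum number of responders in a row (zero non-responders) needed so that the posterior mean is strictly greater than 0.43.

k = 2

After k responders and 0 non-responders the posterior is Beta(8+k, 13), with mean (8+k)/(8+13+k).
Set (8+k)/(21+k) > 0.43 and solve: k > (0.43·21 − 8)/(1 − 0.43) = 1.807.
The smallest integer exceeding 1.807 is 2, and checking k=2: (10)/(23) = 0.4348 > 0.43.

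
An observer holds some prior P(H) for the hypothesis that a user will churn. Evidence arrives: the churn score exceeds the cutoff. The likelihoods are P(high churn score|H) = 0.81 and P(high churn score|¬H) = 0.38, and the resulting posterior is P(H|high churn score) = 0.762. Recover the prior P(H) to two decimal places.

In odds form, posterior odds = prior odds × likelihood ratio, so prior odds = posterior odds ÷ LR.
Posterior odds = 0.762/(1−0.762) = 3.2017. LR = 0.81/0.38 = 2.1316.
Prior odds = 3.2017/2.1316 = 1.5020, so P(H) = 1.5020/(1+1.5020) ≈ 0.60.

P(H) = 0.60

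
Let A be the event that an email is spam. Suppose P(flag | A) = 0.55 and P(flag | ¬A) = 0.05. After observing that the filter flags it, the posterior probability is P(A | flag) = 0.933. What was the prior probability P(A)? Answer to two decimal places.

P(A) = 0.56

Bayes' rule in odds form gives O(A|E) = O(A)·[P(E|A)/P(E|¬A)], hence O(A) = O(A|E)/LR.
Posterior odds = 0.933/(1−0.933) = 13.9254. LR = 0.55/0.05 = 11.0000.
Prior odds = 13.9254/11.0000 = 1.2659, so P(A) = 1.2659/(1+1.2659) ≈ 0.56.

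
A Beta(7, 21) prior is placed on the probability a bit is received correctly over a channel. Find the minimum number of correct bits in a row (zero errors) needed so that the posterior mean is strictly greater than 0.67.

k = 36

After k correct bits and 0 errors the posterior is Beta(7+k, 21), with mean (7+k)/(7+21+k).
Set (7+k)/(28+k) > 0.67 and solve: k > (0.67·28 − 7)/(1 − 0.67) = 35.636.
The smallest integer exceeding 35.636 is 36, and checking k=36: (43)/(64) = 0.6719 > 0.67.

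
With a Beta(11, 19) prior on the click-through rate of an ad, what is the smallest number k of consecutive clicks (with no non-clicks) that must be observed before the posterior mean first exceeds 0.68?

k = 30

After k clicks and 0 non-clicks the posterior is Beta(11+k, 19), with mean (11+k)/(11+19+k).
Set (11+k)/(30+k) > 0.68 and solve: k > (0.68·30 − 11)/(1 − 0.68) = 29.375.
The smallest integer exceeding 29.375 is 30, and checking k=30: (41)/(60) = 0.6833 > 0.68.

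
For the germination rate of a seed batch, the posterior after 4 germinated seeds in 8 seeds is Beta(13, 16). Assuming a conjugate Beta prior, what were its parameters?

Under Beta–binomial conjugacy the posterior parameters are (a+s, b+f).
So a = 13 − 4 = 9 and b = 16 − 4 = 12.

Beta(9, 12)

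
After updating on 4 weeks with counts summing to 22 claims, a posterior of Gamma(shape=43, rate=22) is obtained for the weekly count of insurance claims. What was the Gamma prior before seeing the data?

Gamma(shape=21, rate=18)

Gamma–Poisson conjugacy: posterior shape = α + Σxᵢ, posterior rate = β + n.
So α = 43 − 22 = 21 and β = 22 − 4 = 18.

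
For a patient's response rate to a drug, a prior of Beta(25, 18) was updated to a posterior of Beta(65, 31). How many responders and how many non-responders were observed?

Beta is conjugate to the binomial likelihood: posterior = Beta(α+s, β+f).
So s = 65 − 25 = 40 and f = 31 − 18 = 13.

40 responders and 13 non-responders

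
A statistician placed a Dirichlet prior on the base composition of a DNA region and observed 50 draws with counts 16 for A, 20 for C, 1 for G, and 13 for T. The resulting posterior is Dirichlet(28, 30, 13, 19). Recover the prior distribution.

For a Dirichlet(α) prior with multinomial counts c, the posterior is Dirichlet(α + c) componentwise.
Subtract each count from the matching posterior parameter: 28−16=12, 30−20=10, 13−1=12, 19−13=6.

Dirichlet(12, 10, 12, 6)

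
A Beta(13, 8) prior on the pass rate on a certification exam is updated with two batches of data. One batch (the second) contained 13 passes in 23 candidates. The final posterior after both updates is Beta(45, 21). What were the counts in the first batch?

Because Beta–binomial updating is additive in the counts, the combined data contributed (α_post−α_prior, β_post−β_prior) successes and failures.
Total across both batches: 45−13=32 passes, 21−8=13 failures.
Subtract the second batch: 32−13=19 passes and 13−10=3 failures.

19 passes and 3 failures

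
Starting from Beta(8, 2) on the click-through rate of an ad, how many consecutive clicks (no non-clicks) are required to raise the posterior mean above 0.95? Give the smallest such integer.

k = 31

After k clicks and 0 non-clicks the posterior is Beta(8+k, 2), with mean (8+k)/(8+2+k).
Set (8+k)/(10+k) > 0.95 and solve: k > (0.95·10 − 8)/(1 − 0.95) = 30.000.
The smallest integer exceeding 30.000 is 31, and checking k=31: (39)/(41) = 0.9512 > 0.95.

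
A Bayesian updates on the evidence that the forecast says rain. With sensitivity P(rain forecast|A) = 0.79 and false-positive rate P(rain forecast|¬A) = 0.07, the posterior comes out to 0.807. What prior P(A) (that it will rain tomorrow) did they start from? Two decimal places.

P(A) = 0.27

In odds form, posterior odds = prior odds × likelihood ratio, so prior odds = posterior odds ÷ LR.
Posterior odds = 0.807/(1−0.807) = 4.1813. LR = 0.79/0.07 = 11.2857.
Prior odds = 4.1813/11.2857 = 0.3705, so P(A) = 0.3705/(1+0.3705) ≈ 0.27.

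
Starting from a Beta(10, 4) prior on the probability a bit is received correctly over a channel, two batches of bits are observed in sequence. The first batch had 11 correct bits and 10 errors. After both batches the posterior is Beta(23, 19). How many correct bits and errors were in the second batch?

2 correct bits and 5 errors

Sequential conjugate updates are equivalent to a single update on the pooled data, so total successes = posterior α − prior α and total failures = posterior β − prior β.
Total across both batches: 23−10=13 correct bits, 19−4=15 errors.
Subtract the first batch: 13−11=2 correct bits and 15−10=5 errors.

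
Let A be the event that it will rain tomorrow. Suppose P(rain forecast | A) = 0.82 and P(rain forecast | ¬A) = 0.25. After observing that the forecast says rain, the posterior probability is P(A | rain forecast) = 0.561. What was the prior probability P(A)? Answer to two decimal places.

Bayes' rule in odds form gives O(A|E) = O(A)·[P(E|A)/P(E|¬A)], hence O(A) = O(A|E)/LR.
Posterior odds = 0.561/(1−0.561) = 1.2779. LR = 0.82/0.25 = 3.2800.
Prior odds = 1.2779/3.2800 = 0.3896, so P(A) = 0.3896/(1+0.3896) ≈ 0.28.

P(A) = 0.28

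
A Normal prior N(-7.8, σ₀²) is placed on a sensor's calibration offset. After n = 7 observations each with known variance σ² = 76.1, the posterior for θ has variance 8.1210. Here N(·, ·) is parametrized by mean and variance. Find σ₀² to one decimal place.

σ₀² = 32.1

For the Normal–Normal model with known σ², precisions add: τ_n = τ₀ + n/σ².
So 1/σ₀² = 1/8.1210 − 7/76.1 = 0.123138 − 0.091984 = 0.031154.
Hence σ₀² = 1/0.031154 ≈ 32.1.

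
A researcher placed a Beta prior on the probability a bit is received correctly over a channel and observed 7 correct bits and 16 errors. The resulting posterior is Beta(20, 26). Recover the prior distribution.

Beta is conjugate to the binomial likelihood: posterior = Beta(α+s, β+f).
So α = 20 − 7 = 13 and β = 26 − 16 = 10.

Beta(13, 10)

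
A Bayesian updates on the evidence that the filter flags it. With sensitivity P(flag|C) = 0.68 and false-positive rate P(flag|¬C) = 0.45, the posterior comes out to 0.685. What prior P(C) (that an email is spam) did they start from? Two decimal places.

P(C) = 0.59

Bayes' rule in odds form gives O(C|E) = O(C)·[P(E|C)/P(E|¬C)], hence O(C) = O(C|E)/LR.
Posterior odds = 0.685/(1−0.685) = 2.1746. LR = 0.68/0.45 = 1.5111.
Prior odds = 2.1746/1.5111 = 1.4391, so P(C) = 1.4391/(1+1.4391) ≈ 0.59.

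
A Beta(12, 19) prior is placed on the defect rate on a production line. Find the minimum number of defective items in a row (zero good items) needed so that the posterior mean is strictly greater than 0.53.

After k defective items and 0 good items the posterior is Beta(12+k, 19), with mean (12+k)/(12+19+k).
Set (12+k)/(31+k) > 0.53 and solve: k > (0.53·31 − 12)/(1 − 0.53) = 9.426.
The smallest integer exceeding 9.426 is 10.

k = 10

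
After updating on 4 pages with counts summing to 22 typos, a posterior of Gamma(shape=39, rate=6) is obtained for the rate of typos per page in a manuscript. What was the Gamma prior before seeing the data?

A Gamma(α, β) prior (rate parametrization) on a Poisson rate with n observations summing to S gives posterior Gamma(α+S, β+n).
So α = 39 − 22 = 17 and β = 6 − 4 = 2.

Gamma(shape=17, rate=2)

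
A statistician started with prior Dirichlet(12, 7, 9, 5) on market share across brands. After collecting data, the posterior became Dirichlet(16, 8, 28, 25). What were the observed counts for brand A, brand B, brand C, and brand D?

For a Dirichlet(α) prior with multinomial counts c, the posterior is Dirichlet(α + c) componentwise.
Counts are posterior − prior componentwise: 16−12=4, 8−7=1, 28−9=19, 25−5=20.

counts (4, 1, 19, 20)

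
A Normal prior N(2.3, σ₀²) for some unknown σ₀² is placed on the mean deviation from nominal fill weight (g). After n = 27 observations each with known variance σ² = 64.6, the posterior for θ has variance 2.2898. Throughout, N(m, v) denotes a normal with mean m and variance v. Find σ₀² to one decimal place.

For the Normal–Normal model with known σ², precisions add: τ_n = τ₀ + n/σ².
So 1/σ₀² = 1/2.2898 − 27/64.6 = 0.436719 − 0.417957 = 0.018762.
Hence σ₀² = 1/0.018762 ≈ 53.3.

σ₀² = 53.3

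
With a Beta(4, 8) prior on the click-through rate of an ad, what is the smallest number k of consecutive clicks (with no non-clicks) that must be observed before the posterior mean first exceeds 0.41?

k = 2

After k clicks and 0 non-clicks the posterior is Beta(4+k, 8), with mean (4+k)/(4+8+k).
Set (4+k)/(12+k) > 0.41 and solve: k > (0.41·12 − 4)/(1 − 0.41) = 1.559.
The smallest integer exceeding 1.559 is 2, and checking k=2: (6)/(14) = 0.4286 > 0.41.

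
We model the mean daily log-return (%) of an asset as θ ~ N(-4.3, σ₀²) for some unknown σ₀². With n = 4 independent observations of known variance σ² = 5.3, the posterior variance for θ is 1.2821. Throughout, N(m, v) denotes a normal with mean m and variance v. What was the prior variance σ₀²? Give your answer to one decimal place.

Posterior precision equals prior precision plus data precision: 1/σ_n² = 1/σ₀² + n/σ².
So 1/σ₀² = 1/1.2821 − 4/5.3 = 0.779970 − 0.754717 = 0.025253.
Hence σ₀² = 1/0.025253 ≈ 39.6.

σ₀² = 39.6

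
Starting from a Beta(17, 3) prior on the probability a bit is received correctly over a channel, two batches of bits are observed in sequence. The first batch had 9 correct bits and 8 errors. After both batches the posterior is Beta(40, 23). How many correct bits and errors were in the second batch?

Sequential conjugate updates are equivalent to a single update on the pooled data, so total successes = posterior α − prior α and total failures = posterior β − prior β.
Total across both batches: 40−17=23 correct bits, 23−3=20 errors.
Subtract the first batch: 23−9=14 correct bits and 20−8=12 errors.

14 correct bits and 12 errors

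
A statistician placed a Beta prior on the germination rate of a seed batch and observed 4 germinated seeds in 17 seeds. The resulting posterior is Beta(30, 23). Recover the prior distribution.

Beta is conjugate to the binomial likelihood: posterior = Beta(α+s, β+f).
So α = 30 − 4 = 26 and β = 23 − 13 = 10.

Beta(26, 10)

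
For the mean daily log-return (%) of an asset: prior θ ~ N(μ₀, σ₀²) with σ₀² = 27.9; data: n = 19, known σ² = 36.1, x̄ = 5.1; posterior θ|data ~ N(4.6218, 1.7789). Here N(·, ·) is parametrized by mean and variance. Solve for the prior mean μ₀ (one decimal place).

μ₀ = -2.4

The posterior mean is a precision-weighted average: μ_n = (τ₀μ₀ + τ_data·x̄)/(τ₀+τ_data), with τ₀=1/σ₀² and τ_data=n/σ².
Here τ₀ = 1/27.9 = 0.035842 and τ_data = 19/36.1 = 0.526316, so τ_n = 0.562158.
Rearranging for μ₀: μ₀ = (μ_n·τ_n − τ_data·x̄)/τ₀ = (4.6218·0.562158 − 0.526316·5.1) / 0.035842 = -0.086030/0.035842 ≈ -2.4.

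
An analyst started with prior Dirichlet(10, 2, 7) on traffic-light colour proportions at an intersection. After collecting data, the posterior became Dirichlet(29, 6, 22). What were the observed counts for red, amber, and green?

counts (19, 4, 15)

For a Dirichlet(α) prior with multinomial counts c, the posterior is Dirichlet(α + c) componentwise.
Counts are posterior − prior componentwise: 29−10=19, 6−2=4, 22−7=15.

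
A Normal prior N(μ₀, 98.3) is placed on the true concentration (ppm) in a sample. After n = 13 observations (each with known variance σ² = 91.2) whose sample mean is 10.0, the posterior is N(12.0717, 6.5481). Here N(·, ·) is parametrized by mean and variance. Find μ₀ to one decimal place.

The posterior mean is a precision-weighted average: μ_n = (τ₀μ₀ + τ_data·x̄)/(τ₀+τ_data), with τ₀=1/σ₀² and τ_data=n/σ².
Here τ₀ = 1/98.3 = 0.010173 and τ_data = 13/91.2 = 0.142544, so τ_n = 0.152717.
Rearranging for μ₀: μ₀ = (μ_n·τ_n − τ_data·x̄)/τ₀ = (12.0717·0.152717 − 0.142544·10.0) / 0.010173 = 0.418114/0.010173 ≈ 41.1.

μ₀ = 41.1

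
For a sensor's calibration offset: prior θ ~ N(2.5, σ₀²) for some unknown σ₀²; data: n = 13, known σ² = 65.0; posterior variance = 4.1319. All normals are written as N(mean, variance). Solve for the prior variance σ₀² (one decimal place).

σ₀² = 23.8

Posterior precision equals prior precision plus data precision: 1/σ_n² = 1/σ₀² + n/σ².
So 1/σ₀² = 1/4.1319 − 13/65.0 = 0.242019 − 0.200000 = 0.042019.
Hence σ₀² = 1/0.042019 ≈ 23.8.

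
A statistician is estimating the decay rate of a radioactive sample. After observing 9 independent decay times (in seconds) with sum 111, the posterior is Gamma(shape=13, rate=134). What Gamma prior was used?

Gamma(shape=4, rate=23)

For an exponential likelihood with a Gamma(α, β) prior on the rate, n observations with total T give posterior Gamma(α+n, β+T).
So α = 13 − 9 = 4 and β = 134 − 111 = 23.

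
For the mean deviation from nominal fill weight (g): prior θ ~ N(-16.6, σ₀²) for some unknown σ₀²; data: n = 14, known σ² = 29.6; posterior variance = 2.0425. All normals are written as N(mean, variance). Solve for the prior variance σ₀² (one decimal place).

σ₀² = 60.2

Posterior precision equals prior precision plus data precision: 1/σ_n² = 1/σ₀² + n/σ².
So 1/σ₀² = 1/2.0425 − 14/29.6 = 0.489596 − 0.472973 = 0.016623.
Hence σ₀² = 1/0.016623 ≈ 60.2.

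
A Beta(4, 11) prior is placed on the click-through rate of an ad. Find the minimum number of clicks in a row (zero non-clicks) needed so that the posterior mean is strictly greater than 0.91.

k = 108

After k clicks and 0 non-clicks the posterior is Beta(4+k, 11), with mean (4+k)/(4+11+k).
Set (4+k)/(15+k) > 0.91 and solve: k > (0.91·15 − 4)/(1 − 0.91) = 107.222.
The smallest integer exceeding 107.222 is 108, and checking k=108: (112)/(123) = 0.9106 > 0.91.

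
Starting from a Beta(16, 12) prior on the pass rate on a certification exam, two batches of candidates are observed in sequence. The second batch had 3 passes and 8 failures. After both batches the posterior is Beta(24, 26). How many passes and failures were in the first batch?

5 passes and 6 failures

Sequential conjugate updates are equivalent to a single update on the pooled data, so total successes = posterior α − prior α and total failures = posterior β − prior β.
Total across both batches: 24−16=8 passes, 26−12=14 failures.
Subtract the second batch: 8−3=5 passes and 14−8=6 failures.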